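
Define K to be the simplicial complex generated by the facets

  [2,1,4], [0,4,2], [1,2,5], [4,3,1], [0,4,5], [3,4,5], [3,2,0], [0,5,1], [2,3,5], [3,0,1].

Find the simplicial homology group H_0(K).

H_0 ≅ Z.

We work with the vertex ordering 0 < 1 < 2 < 3 < 4 < 5. The simplices of K, each written with vertices in increasing order, are:

  0-simplices (6): [0], [1], [2], [3], [4], [5]
  1-simplices (15): [0,1], [0,2], [0,3], [0,4], [0,5], [1,2], [1,3], [1,4], [1,5], [2,3], [2,4], [2,5], [3,4], [3,5], [4,5]
  2-simplices (10): [0,1,3], [0,1,5], [0,2,3], [0,2,4], [0,4,5], [1,2,4], [1,2,5], [1,3,4], [2,3,5], [3,4,5]

giving chain groups C_0 ≅ Z^6, C_1 ≅ Z^15, C_2 ≅ Z^10.

∂_1: C_1 → C_0 sends each edge [p,q] (with p < q) to q − p. For instance
  ∂[2,4] = [4] − [2].
The resulting 6×15 matrix has rank 5, and its Smith normal form has invariant factors (1,1,1,1,1).

The boundary map ∂_2: C_2 → C_1 sends each 2-simplex [p,q,r] to [q,r] − [p,r] + [p,q]. For instance
  ∂[0,1,3] = [1,3] − [0,3] + [0,1],
  ∂[3,4,5] = [4,5] − [3,5] + [3,4].
This gives a 15×10 integer matrix of rank 10; reducing to Smith normal form yields diagonal entries (1,1,1,1,1,1,1,1,1,2).

Now H_k = ker ∂_k / im ∂_{k+1}, so:

  H_0: rank C_0 − rank ∂_1 = 6 − 5 = 1, and the invariant factors of ∂_1 are all 1, so H_0 = Z.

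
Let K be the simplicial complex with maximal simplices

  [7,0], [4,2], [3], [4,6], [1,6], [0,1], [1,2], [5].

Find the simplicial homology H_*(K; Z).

We work with the vertex ordering 0 < 1 < 2 < 3 < 4 < 5 < 6 < 7. The simplices of K, each written with vertices in increasing order, are:

  0-simplices (8): [0], [1], [2], [3], [4], [5], [6], [7]
  1-simplices (6): [0,1], [0,7], [1,2], [1,6], [2,4], [4,6]

Hence C_0 ≅ Z^8, C_1 ≅ Z^6.

Boundary ∂_1: C_1 → C_0 sends each edge [p,q] (with p < q) to q − p.
The 8×6 boundary matrix has rank 5 and Smith normal form diag(1,1,1,1,1).

Now H_k = ker ∂_k / im ∂_{k+1}, so:

  H_0: rank C_0 − rank ∂_1 = 8 − 5 = 3, and the invariant factors of ∂_1 are all 1, so H_0 ≅ Z^3.
  H_1: rank ker ∂_1 − rank ∂_2 = (6 − 5) − 0 = 1, and there is no ∂_2, so H_1 ≅ Z.

H_0 ≅ Z^3,  H_1 ≅ Z.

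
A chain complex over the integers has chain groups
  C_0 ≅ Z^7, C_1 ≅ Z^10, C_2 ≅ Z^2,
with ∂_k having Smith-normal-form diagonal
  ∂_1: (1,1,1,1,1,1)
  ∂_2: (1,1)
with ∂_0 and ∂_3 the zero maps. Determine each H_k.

H_0: b_0 = 7 − 0 − 6 = 1; torsion from ∂_1 factors > 1: none. So H_0 ≅ Z.
H_1: b_1 = 10 − 6 − 2 = 2; torsion from ∂_2 factors > 1: none. So H_1 ≅ Z^2.
H_2: b_2 = 2 − 2 − 0 = 0; torsion from ∂_3 factors > 1: none. So H_2 ≅ 0.

H_0 ≅ Z,  H_1 ≅ Z^2,  H_2 = 0.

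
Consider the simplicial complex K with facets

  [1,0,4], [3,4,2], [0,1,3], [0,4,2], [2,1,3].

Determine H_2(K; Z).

Fix the vertex order 0 < 1 < 2 < 3 < 4 and write every simplex with vertices in increasing order. Then dim K = 2 and the simplices of K are:

  0-simplices (5): [0], [1], [2], [3], [4]
  1-simplices (10): [0,1], [0,2], [0,3], [0,4], [1,2], [1,3], [1,4], [2,3], [2,4], [3,4]
  2-simplices (5): [0,1,3], [0,1,4], [0,2,4], [1,2,3], [2,3,4]

Hence C_0 ≅ Z^5, C_1 ≅ Z^10, C_2 ≅ Z^5.

The boundary map ∂_1: C_1 → C_0 sends each edge [p,q] (with p < q) to q − p.
The 5×10 boundary matrix has rank 4 and Smith normal form diag(1,1,1,1).

The boundary map ∂_2: C_2 → C_1 maps a triangle to the signed sum of its edges. For instance
  ∂[0,1,3] = [1,3] − [0,3] + [0,1],
  ∂[0,2,4] = [2,4] − [0,4] + [0,2].
As a 10×5 matrix over Z this has rank 5, with invariant factors (1,1,1,1,1).

Reading off H_k = ker ∂_k / im ∂_{k+1}:

  H_2: rank ker ∂_2 − rank ∂_3 = (5 − 5) − 0 = 0, and there is no ∂_3, so H_2 = 0.

(K is a triangulation of the Möbius band.)

H_2 ≅ 0.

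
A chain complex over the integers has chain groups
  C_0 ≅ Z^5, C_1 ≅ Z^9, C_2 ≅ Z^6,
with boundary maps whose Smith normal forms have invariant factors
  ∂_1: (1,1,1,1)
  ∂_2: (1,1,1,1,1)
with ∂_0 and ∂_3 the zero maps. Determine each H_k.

H_0 ≅ Z,  H_1 = 0,  H_2 ≅ Z.

H_0: b_0 = 5 − 0 − 4 = 1; torsion from ∂_1 factors > 1: none. So H_0 ≅ Z.
H_1: b_1 = 9 − 4 − 5 = 0; torsion from ∂_2 factors > 1: none. So H_1 ≅ 0.
H_2: b_2 = 6 − 5 − 0 = 1; torsion from ∂_3 factors > 1: none. So H_2 ≅ Z.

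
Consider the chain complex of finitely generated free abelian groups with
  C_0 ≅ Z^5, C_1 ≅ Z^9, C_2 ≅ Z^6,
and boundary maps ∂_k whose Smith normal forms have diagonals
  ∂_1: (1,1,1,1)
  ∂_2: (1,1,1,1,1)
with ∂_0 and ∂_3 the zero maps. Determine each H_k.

H_0: b_0 = 5 − 0 − 4 = 1; torsion from ∂_1 factors > 1: none. So H_0 ≅ Z.
H_1: b_1 = 9 − 4 − 5 = 0; torsion from ∂_2 factors > 1: none. So H_1 ≅ 0.
H_2: b_2 = 6 − 5 − 0 = 1; torsion from ∂_3 factors > 1: none. So H_2 ≅ Z.

H_0 ≅ Z,  H_1 = 0,  H_2 ≅ Z.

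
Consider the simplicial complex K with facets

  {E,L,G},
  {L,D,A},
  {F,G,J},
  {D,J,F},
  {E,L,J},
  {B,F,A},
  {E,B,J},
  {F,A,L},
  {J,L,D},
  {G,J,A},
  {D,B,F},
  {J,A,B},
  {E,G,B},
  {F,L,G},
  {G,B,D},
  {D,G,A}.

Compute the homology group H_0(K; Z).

H_0 ≅ Z.

Fix the vertex order A < B < D < E < F < G < J < L and write every simplex with vertices in increasing order. Then dim K = 2 and the simplices of K are:

  0-simplices (8): A, B, D, E, F, G, J, L
  1-simplices (24): AB, AD, AF, AG, AJ, AL, BD, BE, BF, BG, BJ, DF, DG, DJ, DL, EG, EJ, EL, FG, FJ, FL, GJ, GL, JL
  2-simplices (16): ABF, ABJ, ADG, ADL, AFL, AGJ, BDF, BDG, BEG, BEJ, DFJ, DJL, EGL, EJL, FGJ, FGL

so the chain groups are C_0 ≅ Z^8, C_1 ≅ Z^24, C_2 ≅ Z^16.

Boundary ∂_1: C_1 → C_0 is given by ∂[p,q] = [q] − [p].
This gives a 8×24 integer matrix of rank 7; reducing to Smith normal form yields diagonal entries (1,1,1,1,1,1,1).

The boundary map ∂_2: C_2 → C_1 maps a triangle to the signed sum of its edges. For instance
  ∂FGL = GL − FL + FG,
  ∂ADG = DG − AG + AD.
The resulting 24×16 matrix has rank 15, and its Smith normal form has invariant factors (1,1,1,1,1,1,1,1,1,1,1,1,1,1,1).

Computing H_k = (kernel of ∂_k) / (image of ∂_{k+1}):

  H_0: rank C_0 − rank ∂_1 = 8 − 7 = 1, and the invariant factors of ∂_1 are all 1, so H_0 = Z.

(K is a triangulation of the torus T^2.)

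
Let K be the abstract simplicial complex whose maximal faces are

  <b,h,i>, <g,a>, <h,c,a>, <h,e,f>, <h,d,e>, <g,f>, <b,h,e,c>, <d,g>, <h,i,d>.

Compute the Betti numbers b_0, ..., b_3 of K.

Fix the vertex order a < b < c < d < e < f < g < h < i and write every simplex with vertices in increasing order. Then dim K = 3 and the simplices of K are:

  0-simplices (9): a, b, c, d, e, f, g, h, i
  1-simplices (18): ac, ag, ah, bc, be, bh, bi, ce, ch, de, dg, dh, di, ef, eh, fg, fh, hi
  2-simplices (9): ach, bce, bch, beh, bhi, ceh, deh, dhi, efh
  3-simplices (1): bceh

giving chain groups C_0 ≅ Z^9, C_1 ≅ Z^18, C_2 ≅ Z^9, C_3 ≅ Z^1.

The boundary map ∂_1: C_1 → C_0 is given by ∂[p,q] = [q] − [p]. For instance
  ∂ch = h − c.
As a 9×18 matrix over Z this has rank 8, with invariant factors (1,1,1,1,1,1,1,1).

The boundary map ∂_2: C_2 → C_1 acts by ∂[p,q,r] = [q,r] − [p,r] + [p,q]. For instance
  ∂bch = ch − bh + bc,
  ∂beh = eh − bh + be.
As a 18×9 matrix over Z this has rank 8, with invariant factors (1,1,1,1,1,1,1,1).

∂_3: C_3 → C_2 sends each 3-simplex σ to the alternating sum Σ_i (−1)^i (σ with its i-th vertex removed). For instance
  ∂bceh = ceh − beh + bch − bce.
The 9×1 boundary matrix has rank 1 and Smith normal form diag(1).

Computing H_k = (kernel of ∂_k) / (image of ∂_{k+1}):

  H_0: rank C_0 − rank ∂_1 = 9 − 8 = 1, and the invariant factors of ∂_1 are all 1, so H_0 = Z.
  H_1: rank ker ∂_1 − rank ∂_2 = (18 − 8) − 8 = 2, and the invariant factors of ∂_2 are all 1, so H_1 = Z^2.
  H_2: rank ker ∂_2 − rank ∂_3 = (9 − 8) − 1 = 0, and the invariant factors of ∂_3 are all 1, so H_2 = 0.
  H_3: rank ker ∂_3 − rank ∂_4 = (1 − 1) − 0 = 0, and there is no ∂_4, so H_3 = 0.

Hence the Betti numbers are b_0 = 1, b_1 = 2, b_2 = 0, b_3 = 0.

b_0 = 1, b_1 = 2, b_2 = 0, b_3 = 0.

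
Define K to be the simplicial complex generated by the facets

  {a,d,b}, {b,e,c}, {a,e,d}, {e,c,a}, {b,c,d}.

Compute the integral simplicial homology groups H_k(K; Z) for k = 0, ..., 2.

H_0 = Z,  H_1 = Z,  H_2 = 0.

We work with the vertex ordering a < b < c < d < e. The simplices of K, each written with vertices in increasing order, are:

  0-simplices (5): a, b, c, d, e
  1-simplices (10): ab, ac, ad, ae, bc, bd, be, cd, ce, de
  2-simplices (5): abd, ace, ade, bcd, bce

giving chain groups C_0 ≅ Z^5, C_1 ≅ Z^10, C_2 ≅ Z^5.

The boundary map ∂_1: C_1 → C_0 maps an edge to its endpoints' difference, ∂[p,q] = q − p. For instance
  ∂ab = b − a.
As a 5×10 matrix over Z this has rank 4, with invariant factors (1,1,1,1).

The boundary map ∂_2: C_2 → C_1 maps a triangle to the signed sum of its edges. For instance
  ∂ace = ce − ae + ac,
  ∂bce = ce − be + bc.
The 10×5 boundary matrix has rank 5 and Smith normal form diag(1,1,1,1,1).

Now H_k = ker ∂_k / im ∂_{k+1}, so:

  H_0: rank C_0 − rank ∂_1 = 5 − 4 = 1, and the invariant factors of ∂_1 are all 1, so H_0 = Z.
  H_1: rank ker ∂_1 − rank ∂_2 = (10 − 4) − 5 = 1, and the invariant factors of ∂_2 are all 1, so H_1 = Z.
  H_2: rank ker ∂_2 − rank ∂_3 = (5 − 5) − 0 = 0, and there is no ∂_3, so H_2 = 0.

As a check, the Euler characteristic is 5 − 10 + 5 = 0, which agrees with 1 − 1 + 0 = 0.
(K is a triangulation of the Möbius band.)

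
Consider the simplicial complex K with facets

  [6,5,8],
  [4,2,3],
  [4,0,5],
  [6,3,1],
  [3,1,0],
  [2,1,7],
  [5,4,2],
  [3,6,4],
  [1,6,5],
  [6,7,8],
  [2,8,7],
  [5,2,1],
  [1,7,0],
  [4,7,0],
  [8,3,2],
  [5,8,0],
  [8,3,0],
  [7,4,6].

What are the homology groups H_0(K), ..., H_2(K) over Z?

H_0 ≅ Z,  H_1 ≅ Z^2,  H_2 ≅ Z.

We work with the vertex ordering 0 < 1 < 2 < 3 < 4 < 5 < 6 < 7 < 8. The simplices of K, each written with vertices in increasing order, are:

  0-simplices (9): [0], [1], [2], [3], [4], [5], [6], [7], [8]
  1-simplices (27): (27 of them)
  2-simplices (18): [0,1,3], [0,1,7], [0,3,8], [0,4,5], [0,4,7], [0,5,8], [1,2,5], [1,2,7], [1,3,6], [1,5,6], [2,3,4], [2,3,8], [2,4,5], [2,7,8], [3,4,6], [4,6,7], [5,6,8], [6,7,8]

so the chain groups are C_0 ≅ Z^9, C_1 ≅ Z^27, C_2 ≅ Z^18.

Boundary ∂_1: C_1 → C_0 is given by ∂[p,q] = [q] − [p]. For instance
  ∂[3,6] = [6] − [3].
This gives a 9×27 integer matrix of rank 8; reducing to Smith normal form yields diagonal entries (1,1,1,1,1,1,1,1).

Boundary ∂_2: C_2 → C_1 sends each 2-simplex [p,q,r] to [q,r] − [p,r] + [p,q]. For instance
  ∂[0,3,8] = [3,8] − [0,8] + [0,3],
  ∂[0,1,7] = [1,7] − [0,7] + [0,1].
The 27×18 boundary matrix has rank 17 and Smith normal form diag(1,1,1,1,1,1,1,1,1,1,1,1,1,1,1,1,1).

Now H_k = ker ∂_k / im ∂_{k+1}, so:

  H_0: rank C_0 − rank ∂_1 = 9 − 8 = 1, and the invariant factors of ∂_1 are all 1, so H_0 = Z.
  H_1: rank ker ∂_1 − rank ∂_2 = (27 − 8) − 17 = 2, and the invariant factors of ∂_2 are all 1, so H_1 = Z^2.
  H_2: rank ker ∂_2 − rank ∂_3 = (18 − 17) − 0 = 1, and there is no ∂_3, so H_2 = Z.

As a check, the Euler characteristic is 9 − 27 + 18 = 0, which agrees with 1 − 2 + 1 = 0.
(K is a triangulation of the torus T^2.)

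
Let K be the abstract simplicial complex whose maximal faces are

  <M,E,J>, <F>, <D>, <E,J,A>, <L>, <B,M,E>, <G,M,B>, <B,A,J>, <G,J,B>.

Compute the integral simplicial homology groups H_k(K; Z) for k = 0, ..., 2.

H_0 = Z^4,  H_1 = Z,  H_2 = 0.

Take the total order A < B < D < E < F < G < J < L < M on the vertex set. Then K (dimension 2) consists of the simplices:

  0-simplices (9): A, B, D, E, F, G, J, L, M
  1-simplices (12): AB, AE, AJ, BE, BG, BJ, BM, EJ, EM, GJ, GM, JM
  2-simplices (6): ABJ, AEJ, BEM, BGJ, BGM, EJM

giving chain groups C_0 ≅ Z^9, C_1 ≅ Z^12, C_2 ≅ Z^6.

The boundary map ∂_1: C_1 → C_0 sends each edge [p,q] (with p < q) to q − p.
The 9×12 boundary matrix has rank 5 and Smith normal form diag(1,1,1,1,1).

Boundary ∂_2: C_2 → C_1 acts by ∂[p,q,r] = [q,r] − [p,r] + [p,q]. For instance
  ∂BGJ = GJ − BJ + BG,
  ∂BEM = EM − BM + BE.
The resulting 12×6 matrix has rank 6, and its Smith normal form has invariant factors (1,1,1,1,1,1).

Now H_k = ker ∂_k / im ∂_{k+1}, so:

  H_0: rank C_0 − rank ∂_1 = 9 − 5 = 4, and the invariant factors of ∂_1 are all 1, so H_0 = Z^4.
  H_1: rank ker ∂_1 − rank ∂_2 = (12 − 5) − 6 = 1, and the invariant factors of ∂_2 are all 1, so H_1 = Z.
  H_2: rank ker ∂_2 − rank ∂_3 = (6 − 6) − 0 = 0, and there is no ∂_3, so H_2 = 0.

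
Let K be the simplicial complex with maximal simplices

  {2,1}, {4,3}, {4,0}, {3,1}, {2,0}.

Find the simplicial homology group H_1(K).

Fix the vertex order 0 < 1 < 2 < 3 < 4 and write every simplex with vertices in increasing order. Then dim K = 1 and the simplices of K are:

  0-simplices (5): [0], [1], [2], [3], [4]
  1-simplices (5): [0,2], [0,4], [1,2], [1,3], [3,4]

Hence C_0 ≅ Z^5, C_1 ≅ Z^5.

∂_1: C_1 → C_0 sends each edge [p,q] (with p < q) to q − p.
The 5×5 boundary matrix has rank 4 and Smith normal form diag(1,1,1,1).

From H_k ≅ ker(∂_k) / im(∂_{k+1}) we obtain:

  H_1: rank ker ∂_1 − rank ∂_2 = (5 − 4) − 0 = 1, and there is no ∂_2, so H_1 ≅ Z.

(K is a triangulation of the circle S^1.)

H_1 ≅ Z.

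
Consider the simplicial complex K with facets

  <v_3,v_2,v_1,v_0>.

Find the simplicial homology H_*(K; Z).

H_0 = Z,  H_1 = 0,  H_2 = 0,  H_3 = 0.

K has 4 vertices, 6 edges, 4 triangles, 1 3-simplex.
rank ∂_0 = 0, rank ∂_1 = 3 ⇒ b_0 = 4 − 0 − 3 = 1; all invariant factors of ∂_1 are 1 so no torsion. So H_0 = Z.
rank ∂_1 = 3, rank ∂_2 = 3 ⇒ b_1 = 6 − 3 − 3 = 0; all invariant factors of ∂_2 are 1 so no torsion. So H_1 = 0.
rank ∂_2 = 3, rank ∂_3 = 1 ⇒ b_2 = 4 − 3 − 1 = 0; all invariant factors of ∂_3 are 1 so no torsion. So H_2 = 0.
rank ∂_3 = 1, rank ∂_4 = 0 ⇒ b_3 = 1 − 1 − 0 = 0. So H_3 = 0.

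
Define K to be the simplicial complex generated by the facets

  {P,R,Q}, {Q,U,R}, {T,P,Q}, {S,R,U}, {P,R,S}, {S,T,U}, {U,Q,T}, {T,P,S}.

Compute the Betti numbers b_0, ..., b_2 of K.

Take the total order P < Q < R < S < T < U on the vertex set. Then K (dimension 2) consists of the simplices:

  0-simplices (6): P, Q, R, S, T, U
  1-simplices (12): PQ, PR, PS, PT, QR, QT, QU, RS, RU, ST, SU, TU
  2-simplices (8): PQR, PQT, PRS, PST, QRU, QTU, RSU, STU

so the chain groups are C_0 ≅ Z^6, C_1 ≅ Z^12, C_2 ≅ Z^8.

Boundary ∂_1: C_1 → C_0 is given by ∂[p,q] = [q] − [p]. For instance
  ∂PQ = Q − P.
The resulting 6×12 matrix has rank 5, and its Smith normal form has invariant factors (1,1,1,1,1).

Boundary ∂_2: C_2 → C_1 sends each 2-simplex [p,q,r] to [q,r] − [p,r] + [p,q]. For instance
  ∂STU = TU − SU + ST,
  ∂RSU = SU − RU + RS.
The resulting 12×8 matrix has rank 7, and its Smith normal form has invariant factors (1,1,1,1,1,1,1).

From H_k ≅ ker(∂_k) / im(∂_{k+1}) we obtain:

  H_0: rank C_0 − rank ∂_1 = 6 − 5 = 1, and the invariant factors of ∂_1 are all 1, so H_0 ≅ Z.
  H_1: rank ker ∂_1 − rank ∂_2 = (12 − 5) − 7 = 0, and the invariant factors of ∂_2 are all 1, so H_1 ≅ 0.
  H_2: rank ker ∂_2 − rank ∂_3 = (8 − 7) − 0 = 1, and there is no ∂_3, so H_2 ≅ Z.

(K is a triangulation of the 2-sphere S^2.)

Hence the Betti numbers are b_0 = 1, b_1 = 0, b_2 = 1.

b_0 = 1, b_1 = 0, b_2 = 1.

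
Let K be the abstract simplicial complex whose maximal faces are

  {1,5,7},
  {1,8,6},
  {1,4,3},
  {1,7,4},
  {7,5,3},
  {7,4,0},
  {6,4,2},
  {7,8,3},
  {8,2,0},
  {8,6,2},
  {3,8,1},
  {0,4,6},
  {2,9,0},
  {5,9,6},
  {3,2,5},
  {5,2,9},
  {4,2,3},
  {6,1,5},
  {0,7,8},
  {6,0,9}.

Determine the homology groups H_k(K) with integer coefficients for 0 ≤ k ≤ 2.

Order the vertices as 0 < 1 < 2 < 3 < 4 < 5 < 6 < 7 < 8 < 9. Listing each simplex with vertices in this order, K has dimension 2 with simplices:

  0-simplices (10): [0], [1], [2], [3], [4], [5], [6], [7], [8], [9]
  1-simplices (30): (30 of them)
  2-simplices (20): (20 of them)

giving chain groups C_0 ≅ Z^10, C_1 ≅ Z^30, C_2 ≅ Z^20.

∂_1: C_1 → C_0 is given by ∂[p,q] = [q] − [p]. For instance
  ∂[5,9] = [9] − [5].
As a 10×30 matrix over Z this has rank 9, with invariant factors (1,1,1,1,1,1,1,1,1).

∂_2: C_2 → C_1 acts by ∂[p,q,r] = [q,r] − [p,r] + [p,q]. For instance
  ∂[1,3,8] = [3,8] − [1,8] + [1,3],
  ∂[1,6,8] = [6,8] − [1,8] + [1,6].
This gives a 30×20 integer matrix of rank 20; reducing to Smith normal form yields diagonal entries (1,1,1,1,1,1,1,1,1,1,1,1,1,1,1,1,1,1,1,2).

From H_k ≅ ker(∂_k) / im(∂_{k+1}) we obtain:

  H_0: rank C_0 − rank ∂_1 = 10 − 9 = 1, and the invariant factors of ∂_1 are all 1, so H_0 = Z.
  H_1: rank ker ∂_1 − rank ∂_2 = (30 − 9) − 20 = 1, and ∂_2 has invariant factor 2 > 1, so H_1 = Z ⊕ Z_2.
  H_2: rank ker ∂_2 − rank ∂_3 = (20 − 20) − 0 = 0, and there is no ∂_3, so H_2 = 0.

As a check, the Euler characteristic is 10 − 30 + 20 = 0, which agrees with 1 − 1 + 0 = 0.

H_0 = Z,  H_1 = Z ⊕ Z_2,  H_2 = 0.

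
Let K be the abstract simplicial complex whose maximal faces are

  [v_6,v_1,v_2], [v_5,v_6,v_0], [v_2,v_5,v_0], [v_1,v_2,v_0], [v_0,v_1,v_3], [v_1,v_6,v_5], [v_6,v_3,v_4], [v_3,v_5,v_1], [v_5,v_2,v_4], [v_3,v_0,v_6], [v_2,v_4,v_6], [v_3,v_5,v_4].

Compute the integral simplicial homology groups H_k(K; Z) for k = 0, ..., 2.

H_0 = Z,  H_1 = Z/2,  H_2 = 0.

K has 7 vertices, 18 edges, 12 triangles.
rank ∂_0 = 0, rank ∂_1 = 6 ⇒ b_0 = 7 − 0 − 6 = 1; all invariant factors of ∂_1 are 1 so no torsion. So H_0 = Z.
rank ∂_1 = 6, rank ∂_2 = 12 ⇒ b_1 = 18 − 6 − 12 = 0; ∂_2 has invariant factor(s) [2] giving torsion. So H_1 = Z/2.
rank ∂_2 = 12, rank ∂_3 = 0 ⇒ b_2 = 12 − 12 − 0 = 0. So H_2 = 0.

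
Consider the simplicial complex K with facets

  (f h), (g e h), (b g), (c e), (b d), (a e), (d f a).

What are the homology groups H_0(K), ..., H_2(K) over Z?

H_0 = Z,  H_1 = Z^2,  H_2 = 0.

We work with the vertex ordering a < b < c < d < e < f < g < h. The simplices of K, each written with vertices in increasing order, are:

  0-simplices (8): a, b, c, d, e, f, g, h
  1-simplices (11): ad, ae, af, bd, bg, ce, df, eg, eh, fh, gh
  2-simplices (2): adf, egh

so the chain groups are C_0 ≅ Z^8, C_1 ≅ Z^11, C_2 ≅ Z^2.

∂_1: C_1 → C_0 maps an edge to its endpoints' difference, ∂[p,q] = q − p.
The 8×11 boundary matrix has rank 7 and Smith normal form diag(1,1,1,1,1,1,1).

Boundary ∂_2: C_2 → C_1 sends each 2-simplex [p,q,r] to [q,r] − [p,r] + [p,q]. For instance
  ∂adf = df − af + ad,
  ∂egh = gh − eh + eg.
The resulting 11×2 matrix has rank 2, and its Smith normal form has invariant factors (1,1).

Now H_k = ker ∂_k / im ∂_{k+1}, so:

  H_0: rank C_0 − rank ∂_1 = 8 − 7 = 1, and the invariant factors of ∂_1 are all 1, so H_0 ≅ Z.
  H_1: rank ker ∂_1 − rank ∂_2 = (11 − 7) − 2 = 2, and the invariant factors of ∂_2 are all 1, so H_1 ≅ Z^2.
  H_2: rank ker ∂_2 − rank ∂_3 = (2 − 2) − 0 = 0, and there is no ∂_3, so H_2 ≅ 0.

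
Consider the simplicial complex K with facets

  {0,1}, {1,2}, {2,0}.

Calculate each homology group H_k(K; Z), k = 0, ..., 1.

H_0 ≅ Z,  H_1 ≅ Z.

Take the total order 0 < 1 < 2 on the vertex set. Then K (dimension 1) consists of the simplices:

  0-simplices (3): [0], [1], [2]
  1-simplices (3): [0,1], [0,2], [1,2]

Hence C_0 ≅ Z^3, C_1 ≅ Z^3.

∂_1: C_1 → C_0 maps an edge to its endpoints' difference, ∂[p,q] = q − p. For instance
  ∂[0,2] = [2] − [0].
As a 3×3 matrix over Z this has rank 2, with invariant factors (1,1).

Now H_k = ker ∂_k / im ∂_{k+1}, so:

  H_0: rank C_0 − rank ∂_1 = 3 − 2 = 1, and the invariant factors of ∂_1 are all 1, so H_0 = Z.
  H_1: rank ker ∂_1 − rank ∂_2 = (3 − 2) − 0 = 1, and there is no ∂_2, so H_1 = Z.

As a check, the Euler characteristic is 3 − 3 = 0, which agrees with 1 − 1 = 0.
(K is a triangulation of the circle S^1.)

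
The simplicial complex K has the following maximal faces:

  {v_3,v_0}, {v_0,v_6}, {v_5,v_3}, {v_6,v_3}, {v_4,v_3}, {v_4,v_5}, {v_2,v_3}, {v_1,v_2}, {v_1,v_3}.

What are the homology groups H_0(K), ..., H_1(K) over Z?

We work with the vertex ordering v_0 < v_1 < v_2 < v_3 < v_4 < v_5 < v_6. The simplices of K, each written with vertices in increasing order, are:

  0-simplices (7): [v_0], [v_1], [v_2], [v_3], [v_4], [v_5], [v_6]
  1-simplices (9): [v_0,v_3], [v_0,v_6], [v_1,v_2], [v_1,v_3], [v_2,v_3], [v_3,v_4], [v_3,v_5], [v_3,v_6], [v_4,v_5]

giving chain groups C_0 ≅ Z^7, C_1 ≅ Z^9.

∂_1: C_1 → C_0 is given by ∂[p,q] = [q] − [p]. For instance
  ∂[v_3,v_4] = [v_4] − [v_3].
As a 7×9 matrix over Z this has rank 6, with invariant factors (1,1,1,1,1,1).

From H_k ≅ ker(∂_k) / im(∂_{k+1}) we obtain:

  H_0: rank C_0 − rank ∂_1 = 7 − 6 = 1, and the invariant factors of ∂_1 are all 1, so H_0 = Z.
  H_1: rank ker ∂_1 − rank ∂_2 = (9 − 6) − 0 = 3, and there is no ∂_2, so H_1 = Z^3.

As a check, the Euler characteristic is 7 − 9 = -2, which agrees with 1 − 3 = -2.

H_0 ≅ Z,  H_1 ≅ Z^3.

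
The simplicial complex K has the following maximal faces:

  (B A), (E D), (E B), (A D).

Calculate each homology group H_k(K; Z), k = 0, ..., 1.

H_0 = Z,  H_1 = Z.

We work with the vertex ordering A < B < D < E. The simplices of K, each written with vertices in increasing order, are:

  0-simplices (4): A, B, D, E
  1-simplices (4): AB, AD, BE, DE

so the chain groups are C_0 ≅ Z^4, C_1 ≅ Z^4.

∂_1: C_1 → C_0 maps an edge to its endpoints' difference, ∂[p,q] = q − p.
The resulting 4×4 matrix has rank 3, and its Smith normal form has invariant factors (1,1,1).

From H_k ≅ ker(∂_k) / im(∂_{k+1}) we obtain:

  H_0: rank C_0 − rank ∂_1 = 4 − 3 = 1, and the invariant factors of ∂_1 are all 1, so H_0 ≅ Z.
  H_1: rank ker ∂_1 − rank ∂_2 = (4 − 3) − 0 = 1, and there is no ∂_2, so H_1 ≅ Z.

(K is a triangulation of the circle S^1.)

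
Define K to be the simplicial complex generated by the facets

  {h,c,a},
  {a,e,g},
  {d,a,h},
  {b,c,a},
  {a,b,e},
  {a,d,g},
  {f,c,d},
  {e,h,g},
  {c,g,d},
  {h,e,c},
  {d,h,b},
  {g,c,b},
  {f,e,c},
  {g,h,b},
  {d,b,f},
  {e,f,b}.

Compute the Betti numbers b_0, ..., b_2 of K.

Order the vertices as a < b < c < d < e < f < g < h. Listing each simplex with vertices in this order, K has dimension 2 with simplices:

  0-simplices (8): a, b, c, d, e, f, g, h
  1-simplices (24): ab, ac, ad, ae, ag, ah, bc, bd, be, bf, bg, bh, cd, ce, cf, cg, ch, df, dg, dh, ef, eg, eh, gh
  2-simplices (16): abc, abe, ach, adg, adh, aeg, bcg, bdf, bdh, bef, bgh, cdf, cdg, cef, ceh, egh

giving chain groups C_0 ≅ Z^8, C_1 ≅ Z^24, C_2 ≅ Z^16.

Boundary ∂_1: C_1 → C_0 maps an edge to its endpoints' difference, ∂[p,q] = q − p.
The resulting 8×24 matrix has rank 7, and its Smith normal form has invariant factors (1,1,1,1,1,1,1).

Boundary ∂_2: C_2 → C_1 acts by ∂[p,q,r] = [q,r] − [p,r] + [p,q]. For instance
  ∂adg = dg − ag + ad,
  ∂adh = dh − ah + ad.
The 24×16 boundary matrix has rank 15 and Smith normal form diag(1,1,1,1,1,1,1,1,1,1,1,1,1,1,1).

Now H_k = ker ∂_k / im ∂_{k+1}, so:

  H_0: rank C_0 − rank ∂_1 = 8 − 7 = 1, and the invariant factors of ∂_1 are all 1, so H_0 = Z.
  H_1: rank ker ∂_1 − rank ∂_2 = (24 − 7) − 15 = 2, and the invariant factors of ∂_2 are all 1, so H_1 = Z^2.
  H_2: rank ker ∂_2 − rank ∂_3 = (16 − 15) − 0 = 1, and there is no ∂_3, so H_2 = Z.

Hence the Betti numbers are b_0 = 1, b_1 = 2, b_2 = 1.

b_0 = 1, b_1 = 2, b_2 = 1.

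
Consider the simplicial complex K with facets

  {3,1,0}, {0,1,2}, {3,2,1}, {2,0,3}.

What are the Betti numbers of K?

b_0 = 1, b_1 = 0, b_2 = 1.

Order the vertices as 0 < 1 < 2 < 3. Listing each simplex with vertices in this order, K has dimension 2 with simplices:

  0-simplices (4): [0], [1], [2], [3]
  1-simplices (6): [0,1], [0,2], [0,3], [1,2], [1,3], [2,3]
  2-simplices (4): [0,1,2], [0,1,3], [0,2,3], [1,2,3]

Hence C_0 ≅ Z^4, C_1 ≅ Z^6, C_2 ≅ Z^4.

Boundary ∂_1: C_1 → C_0 sends each edge [p,q] (with p < q) to q − p. For instance
  ∂[1,3] = [3] − [1].
As a 4×6 matrix over Z this has rank 3, with invariant factors (1,1,1).

∂_2: C_2 → C_1 acts by ∂[p,q,r] = [q,r] − [p,r] + [p,q]. For instance
  ∂[0,1,3] = [1,3] − [0,3] + [0,1],
  ∂[0,1,2] = [1,2] − [0,2] + [0,1].
The 6×4 boundary matrix has rank 3 and Smith normal form diag(1,1,1).

From H_k ≅ ker(∂_k) / im(∂_{k+1}) we obtain:

  H_0: rank C_0 − rank ∂_1 = 4 − 3 = 1, and the invariant factors of ∂_1 are all 1, so H_0 ≅ Z.
  H_1: rank ker ∂_1 − rank ∂_2 = (6 − 3) − 3 = 0, and the invariant factors of ∂_2 are all 1, so H_1 ≅ 0.
  H_2: rank ker ∂_2 − rank ∂_3 = (4 − 3) − 0 = 1, and there is no ∂_3, so H_2 ≅ Z.

As a check, the Euler characteristic is 4 − 6 + 4 = 2, which agrees with 1 − 0 + 1 = 2.

Hence the Betti numbers are b_0 = 1, b_1 = 0, b_2 = 1.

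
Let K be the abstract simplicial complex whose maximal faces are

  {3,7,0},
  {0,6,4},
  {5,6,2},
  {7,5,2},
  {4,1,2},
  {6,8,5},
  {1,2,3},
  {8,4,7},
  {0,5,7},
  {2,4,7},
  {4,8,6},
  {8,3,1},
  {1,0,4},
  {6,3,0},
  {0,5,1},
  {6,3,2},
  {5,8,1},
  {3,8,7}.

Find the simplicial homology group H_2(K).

We work with the vertex ordering 0 < 1 < 2 < 3 < 4 < 5 < 6 < 7 < 8. The simplices of K, each written with vertices in increasing order, are:

  0-simplices (9): [0], [1], [2], [3], [4], [5], [6], [7], [8]
  1-simplices (27): (27 of them)
  2-simplices (18): [0,1,4], [0,1,5], [0,3,6], [0,3,7], [0,4,6], [0,5,7], [1,2,3], [1,2,4], [1,3,8], [1,5,8], [2,3,6], [2,4,7], [2,5,6], [2,5,7], [3,7,8], [4,6,8], [4,7,8], [5,6,8]

Hence C_0 ≅ Z^9, C_1 ≅ Z^27, C_2 ≅ Z^18.

∂_1: C_1 → C_0 is given by ∂[p,q] = [q] − [p]. For instance
  ∂[0,5] = [5] − [0].
As a 9×27 matrix over Z this has rank 8, with invariant factors (1,1,1,1,1,1,1,1).

Boundary ∂_2: C_2 → C_1 maps a triangle to the signed sum of its edges. For instance
  ∂[0,1,5] = [1,5] − [0,5] + [0,1],
  ∂[2,3,6] = [3,6] − [2,6] + [2,3].
The 27×18 boundary matrix has rank 17 and Smith normal form diag(1,1,1,1,1,1,1,1,1,1,1,1,1,1,1,1,1).

From H_k ≅ ker(∂_k) / im(∂_{k+1}) we obtain:

  H_2: rank ker ∂_2 − rank ∂_3 = (18 − 17) − 0 = 1, and there is no ∂_3, so H_2 = Z.

H_2 = Z.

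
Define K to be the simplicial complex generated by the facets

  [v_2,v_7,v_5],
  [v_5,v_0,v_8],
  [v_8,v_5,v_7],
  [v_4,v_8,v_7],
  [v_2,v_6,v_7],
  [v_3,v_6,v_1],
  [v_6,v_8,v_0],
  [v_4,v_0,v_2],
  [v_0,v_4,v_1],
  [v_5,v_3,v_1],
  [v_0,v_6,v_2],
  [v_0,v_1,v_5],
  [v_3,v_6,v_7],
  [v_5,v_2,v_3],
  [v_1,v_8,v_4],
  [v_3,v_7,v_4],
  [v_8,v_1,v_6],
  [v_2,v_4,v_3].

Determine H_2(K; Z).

Take the total order v_0 < v_1 < v_2 < v_3 < v_4 < v_5 < v_6 < v_7 < v_8 on the vertex set. Then K (dimension 2) consists of the simplices:

  0-simplices (9): [v_0], [v_1], [v_2], [v_3], [v_4], [v_5], [v_6], [v_7], [v_8]
  1-simplices (27): (27 of them)
  2-simplices (18): (18 of them)

giving chain groups C_0 ≅ Z^9, C_1 ≅ Z^27, C_2 ≅ Z^18.

∂_1: C_1 → C_0 sends each edge [p,q] (with p < q) to q − p. For instance
  ∂[v_4,v_8] = [v_8] − [v_4].
As a 9×27 matrix over Z this has rank 8, with invariant factors (1,1,1,1,1,1,1,1).

∂_2: C_2 → C_1 maps a triangle to the signed sum of its edges. For instance
  ∂[v_0,v_1,v_5] = [v_1,v_5] − [v_0,v_5] + [v_0,v_1],
  ∂[v_0,v_5,v_8] = [v_5,v_8] − [v_0,v_8] + [v_0,v_5].
The 27×18 boundary matrix has rank 18 and Smith normal form diag(1,1,1,1,1,1,1,1,1,1,1,1,1,1,1,1,1,2).

Now H_k = ker ∂_k / im ∂_{k+1}, so:

  H_2: rank ker ∂_2 − rank ∂_3 = (18 − 18) − 0 = 0, and there is no ∂_3, so H_2 ≅ 0.

H_2 ≅ 0.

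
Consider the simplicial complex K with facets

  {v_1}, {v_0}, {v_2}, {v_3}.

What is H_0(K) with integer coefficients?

H_0 = Z^4.

Fix the vertex order v_0 < v_1 < v_2 < v_3 and write every simplex with vertices in increasing order. Then dim K = 0 and the simplices of K are:

  0-simplices (4): [v_0], [v_1], [v_2], [v_3]

giving chain groups C_0 ≅ Z^4.

From H_k ≅ ker(∂_k) / im(∂_{k+1}) we obtain:

  H_0: rank C_0 − rank ∂_1 = 4 − 0 = 4, and there is no ∂_1, so H_0 = Z^4.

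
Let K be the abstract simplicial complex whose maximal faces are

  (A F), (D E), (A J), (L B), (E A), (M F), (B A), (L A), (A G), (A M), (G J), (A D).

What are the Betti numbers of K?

b_0 = 1, b_1 = 4.

We work with the vertex ordering A < B < D < E < F < G < J < L < M. The simplices of K, each written with vertices in increasing order, are:

  0-simplices (9): A, B, D, E, F, G, J, L, M
  1-simplices (12): AB, AD, AE, AF, AG, AJ, AL, AM, BL, DE, FM, GJ

giving chain groups C_0 ≅ Z^9, C_1 ≅ Z^12.

The boundary map ∂_1: C_1 → C_0 maps an edge to its endpoints' difference, ∂[p,q] = q − p. For instance
  ∂BL = L − B.
This gives a 9×12 integer matrix of rank 8; reducing to Smith normal form yields diagonal entries (1,1,1,1,1,1,1,1).

Computing H_k = (kernel of ∂_k) / (image of ∂_{k+1}):

  H_0: rank C_0 − rank ∂_1 = 9 − 8 = 1, and the invariant factors of ∂_1 are all 1, so H_0 ≅ Z.
  H_1: rank ker ∂_1 − rank ∂_2 = (12 − 8) − 0 = 4, and there is no ∂_2, so H_1 ≅ Z^4.

As a check, the Euler characteristic is 9 − 12 = -3, which agrees with 1 − 4 = -3.
(K is a triangulation of a wedge of 4 circles.)

Hence the Betti numbers are b_0 = 1, b_1 = 4.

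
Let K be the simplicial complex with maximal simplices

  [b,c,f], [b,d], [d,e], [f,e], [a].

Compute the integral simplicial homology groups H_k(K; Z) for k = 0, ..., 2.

H_0 ≅ Z^2,  H_1 ≅ Z,  H_2 = 0.

Take the total order a < b < c < d < e < f on the vertex set. Then K (dimension 2) consists of the simplices:

  0-simplices (6): a, b, c, d, e, f
  1-simplices (6): bc, bd, bf, cf, de, ef
  2-simplices (1): bcf

Hence C_0 ≅ Z^6, C_1 ≅ Z^6, C_2 ≅ Z^1.

∂_1: C_1 → C_0 is given by ∂[p,q] = [q] − [p]. For instance
  ∂de = e − d.
The resulting 6×6 matrix has rank 4, and its Smith normal form has invariant factors (1,1,1,1).

∂_2: C_2 → C_1 sends each 2-simplex [p,q,r] to [q,r] − [p,r] + [p,q]. For instance
  ∂bcf = cf − bf + bc.
As a 6×1 matrix over Z this has rank 1, with invariant factors (1).

Now H_k = ker ∂_k / im ∂_{k+1}, so:

  H_0: rank C_0 − rank ∂_1 = 6 − 4 = 2, and the invariant factors of ∂_1 are all 1, so H_0 = Z^2.
  H_1: rank ker ∂_1 − rank ∂_2 = (6 − 4) − 1 = 1, and the invariant factors of ∂_2 are all 1, so H_1 = Z.
  H_2: rank ker ∂_2 − rank ∂_3 = (1 − 1) − 0 = 0, and there is no ∂_3, so H_2 = 0.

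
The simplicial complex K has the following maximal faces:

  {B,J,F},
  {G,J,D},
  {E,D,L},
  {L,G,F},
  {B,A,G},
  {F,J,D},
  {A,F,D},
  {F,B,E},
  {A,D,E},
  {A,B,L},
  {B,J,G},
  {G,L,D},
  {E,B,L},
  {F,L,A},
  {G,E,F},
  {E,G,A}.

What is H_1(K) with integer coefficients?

H_1 = Z^2.

Take the total order A < B < D < E < F < G < J < L on the vertex set. Then K (dimension 2) consists of the simplices:

  0-simplices (8): A, B, D, E, F, G, J, L
  1-simplices (24): AB, AD, AE, AF, AG, AL, BE, BF, BG, BJ, BL, DE, DF, DG, DJ, DL, EF, EG, EL, FG, FJ, FL, GJ, GL
  2-simplices (16): ABG, ABL, ADE, ADF, AEG, AFL, BEF, BEL, BFJ, BGJ, DEL, DFJ, DGJ, DGL, EFG, FGL

giving chain groups C_0 ≅ Z^8, C_1 ≅ Z^24, C_2 ≅ Z^16.

The boundary map ∂_1: C_1 → C_0 maps an edge to its endpoints' difference, ∂[p,q] = q − p.
The resulting 8×24 matrix has rank 7, and its Smith normal form has invariant factors (1,1,1,1,1,1,1).

∂_2: C_2 → C_1 acts by ∂[p,q,r] = [q,r] − [p,r] + [p,q]. For instance
  ∂AFL = FL − AL + AF,
  ∂BEL = EL − BL + BE.
The 24×16 boundary matrix has rank 15 and Smith normal form diag(1,1,1,1,1,1,1,1,1,1,1,1,1,1,1).

Reading off H_k = ker ∂_k / im ∂_{k+1}:

  H_1: rank ker ∂_1 − rank ∂_2 = (24 − 7) − 15 = 2, and the invariant factors of ∂_2 are all 1, so H_1 = Z^2.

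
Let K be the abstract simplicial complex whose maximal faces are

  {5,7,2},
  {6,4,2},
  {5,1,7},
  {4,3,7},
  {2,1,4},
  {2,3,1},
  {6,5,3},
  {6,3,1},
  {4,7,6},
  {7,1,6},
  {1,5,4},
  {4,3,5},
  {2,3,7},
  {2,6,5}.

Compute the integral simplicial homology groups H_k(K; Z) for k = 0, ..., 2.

H_0 = Z,  H_1 = Z^2,  H_2 = Z.

Order the vertices as 1 < 2 < 3 < 4 < 5 < 6 < 7. Listing each simplex with vertices in this order, K has dimension 2 with simplices:

  0-simplices (7): [1], [2], [3], [4], [5], [6], [7]
  1-simplices (21): [1,2], [1,3], [1,4], [1,5], [1,6], [1,7], [2,3], [2,4], [2,5], [2,6], [2,7], [3,4], [3,5], [3,6], [3,7], [4,5], [4,6], [4,7], [5,6], [5,7], [6,7]
  2-simplices (14): [1,2,3], [1,2,4], [1,3,6], [1,4,5], [1,5,7], [1,6,7], [2,3,7], [2,4,6], [2,5,6], [2,5,7], [3,4,5], [3,4,7], [3,5,6], [4,6,7]

Hence C_0 ≅ Z^7, C_1 ≅ Z^21, C_2 ≅ Z^14.

Boundary ∂_1: C_1 → C_0 sends each edge [p,q] (with p < q) to q − p. For instance
  ∂[3,4] = [4] − [3].
As a 7×21 matrix over Z this has rank 6, with invariant factors (1,1,1,1,1,1).

Boundary ∂_2: C_2 → C_1 maps a triangle to the signed sum of its edges. For instance
  ∂[3,4,5] = [4,5] − [3,5] + [3,4],
  ∂[1,2,4] = [2,4] − [1,4] + [1,2].
The 21×14 boundary matrix has rank 13 and Smith normal form diag(1,1,1,1,1,1,1,1,1,1,1,1,1).

Reading off H_k = ker ∂_k / im ∂_{k+1}:

  H_0: rank C_0 − rank ∂_1 = 7 − 6 = 1, and the invariant factors of ∂_1 are all 1, so H_0 = Z.
  H_1: rank ker ∂_1 − rank ∂_2 = (21 − 6) − 13 = 2, and the invariant factors of ∂_2 are all 1, so H_1 = Z^2.
  H_2: rank ker ∂_2 − rank ∂_3 = (14 − 13) − 0 = 1, and there is no ∂_3, so H_2 = Z.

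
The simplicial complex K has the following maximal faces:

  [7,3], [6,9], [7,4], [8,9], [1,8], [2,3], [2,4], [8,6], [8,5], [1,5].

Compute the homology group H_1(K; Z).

H_1 ≅ Z^3.

K has 9 vertices, 10 edges.
rank ∂_1 = 7, rank ∂_2 = 0 ⇒ b_1 = 10 − 7 − 0 = 3. So H_1 ≅ Z^3.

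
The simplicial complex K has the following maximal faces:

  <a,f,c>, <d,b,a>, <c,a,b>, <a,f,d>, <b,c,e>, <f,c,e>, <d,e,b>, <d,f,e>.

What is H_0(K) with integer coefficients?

Order the vertices as a < b < c < d < e < f. Listing each simplex with vertices in this order, K has dimension 2 with simplices:

  0-simplices (6): a, b, c, d, e, f
  1-simplices (12): ab, ac, ad, af, bc, bd, be, ce, cf, de, df, ef
  2-simplices (8): abc, abd, acf, adf, bce, bde, cef, def

so the chain groups are C_0 ≅ Z^6, C_1 ≅ Z^12, C_2 ≅ Z^8.

The boundary map ∂_1: C_1 → C_0 maps an edge to its endpoints' difference, ∂[p,q] = q − p. For instance
  ∂de = e − d.
The resulting 6×12 matrix has rank 5, and its Smith normal form has invariant factors (1,1,1,1,1).

∂_2: C_2 → C_1 maps a triangle to the signed sum of its edges. For instance
  ∂abc = bc − ac + ab,
  ∂bce = ce − be + bc.
The resulting 12×8 matrix has rank 7, and its Smith normal form has invariant factors (1,1,1,1,1,1,1).

Reading off H_k = ker ∂_k / im ∂_{k+1}:

  H_0: rank C_0 − rank ∂_1 = 6 − 5 = 1, and the invariant factors of ∂_1 are all 1, so H_0 ≅ Z.

(K is a triangulation of the 2-sphere S^2.)

H_0 = Z.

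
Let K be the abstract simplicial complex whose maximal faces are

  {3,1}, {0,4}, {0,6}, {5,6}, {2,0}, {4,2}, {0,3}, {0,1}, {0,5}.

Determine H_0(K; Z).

H_0 = Z.

K has 7 vertices, 9 edges.
rank ∂_0 = 0, rank ∂_1 = 6 ⇒ b_0 = 7 − 0 − 6 = 1; all invariant factors of ∂_1 are 1 so no torsion. So H_0 = Z.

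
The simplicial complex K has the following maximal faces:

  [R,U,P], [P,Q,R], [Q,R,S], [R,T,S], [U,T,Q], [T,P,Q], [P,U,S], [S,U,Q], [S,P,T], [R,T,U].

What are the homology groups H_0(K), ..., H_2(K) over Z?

Fix the vertex order P < Q < R < S < T < U and write every simplex with vertices in increasing order. Then dim K = 2 and the simplices of K are:

  0-simplices (6): P, Q, R, S, T, U
  1-simplices (15): PQ, PR, PS, PT, PU, QR, QS, QT, QU, RS, RT, RU, ST, SU, TU
  2-simplices (10): PQR, PQT, PRU, PST, PSU, QRS, QSU, QTU, RST, RTU

so the chain groups are C_0 ≅ Z^6, C_1 ≅ Z^15, C_2 ≅ Z^10.

The boundary map ∂_1: C_1 → C_0 maps an edge to its endpoints' difference, ∂[p,q] = q − p. For instance
  ∂PS = S − P.
As a 6×15 matrix over Z this has rank 5, with invariant factors (1,1,1,1,1).

The boundary map ∂_2: C_2 → C_1 sends each 2-simplex [p,q,r] to [q,r] − [p,r] + [p,q]. For instance
  ∂QSU = SU − QU + QS,
  ∂QTU = TU − QU + QT.
This gives a 15×10 integer matrix of rank 10; reducing to Smith normal form yields diagonal entries (1,1,1,1,1,1,1,1,1,2).

Reading off H_k = ker ∂_k / im ∂_{k+1}:

  H_0: rank C_0 − rank ∂_1 = 6 − 5 = 1, and the invariant factors of ∂_1 are all 1, so H_0 ≅ Z.
  H_1: rank ker ∂_1 − rank ∂_2 = (15 − 5) − 10 = 0, and ∂_2 has invariant factor 2 > 1, so H_1 ≅ Z/2Z.
  H_2: rank ker ∂_2 − rank ∂_3 = (10 − 10) − 0 = 0, and there is no ∂_3, so H_2 ≅ 0.

(K is a triangulation of the real projective plane RP^2.)

H_0 = Z,  H_1 = Z/2Z,  H_2 = 0.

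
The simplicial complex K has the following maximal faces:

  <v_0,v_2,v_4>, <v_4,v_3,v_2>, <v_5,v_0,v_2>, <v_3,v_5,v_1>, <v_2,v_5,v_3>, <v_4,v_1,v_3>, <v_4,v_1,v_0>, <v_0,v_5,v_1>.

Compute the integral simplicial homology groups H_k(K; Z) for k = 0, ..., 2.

H_0 ≅ Z,  H_1 = 0,  H_2 ≅ Z.

We work with the vertex ordering v_0 < v_1 < v_2 < v_3 < v_4 < v_5. The simplices of K, each written with vertices in increasing order, are:

  0-simplices (6): [v_0], [v_1], [v_2], [v_3], [v_4], [v_5]
  1-simplices (12): [v_0,v_1], [v_0,v_2], [v_0,v_4], [v_0,v_5], [v_1,v_3], [v_1,v_4], [v_1,v_5], [v_2,v_3], [v_2,v_4], [v_2,v_5], [v_3,v_4], [v_3,v_5]
  2-simplices (8): [v_0,v_1,v_4], [v_0,v_1,v_5], [v_0,v_2,v_4], [v_0,v_2,v_5], [v_1,v_3,v_4], [v_1,v_3,v_5], [v_2,v_3,v_4], [v_2,v_3,v_5]

giving chain groups C_0 ≅ Z^6, C_1 ≅ Z^12, C_2 ≅ Z^8.

The boundary map ∂_1: C_1 → C_0 maps an edge to its endpoints' difference, ∂[p,q] = q − p. For instance
  ∂[v_0,v_1] = [v_1] − [v_0].
As a 6×12 matrix over Z this has rank 5, with invariant factors (1,1,1,1,1).

∂_2: C_2 → C_1 acts by ∂[p,q,r] = [q,r] − [p,r] + [p,q]. For instance
  ∂[v_1,v_3,v_4] = [v_3,v_4] − [v_1,v_4] + [v_1,v_3],
  ∂[v_0,v_1,v_4] = [v_1,v_4] − [v_0,v_4] + [v_0,v_1].
The 12×8 boundary matrix has rank 7 and Smith normal form diag(1,1,1,1,1,1,1).

From H_k ≅ ker(∂_k) / im(∂_{k+1}) we obtain:

  H_0: rank C_0 − rank ∂_1 = 6 − 5 = 1, and the invariant factors of ∂_1 are all 1, so H_0 = Z.
  H_1: rank ker ∂_1 − rank ∂_2 = (12 − 5) − 7 = 0, and the invariant factors of ∂_2 are all 1, so H_1 = 0.
  H_2: rank ker ∂_2 − rank ∂_3 = (8 − 7) − 0 = 1, and there is no ∂_3, so H_2 = Z.

(K is a triangulation of the 2-sphere S^2.)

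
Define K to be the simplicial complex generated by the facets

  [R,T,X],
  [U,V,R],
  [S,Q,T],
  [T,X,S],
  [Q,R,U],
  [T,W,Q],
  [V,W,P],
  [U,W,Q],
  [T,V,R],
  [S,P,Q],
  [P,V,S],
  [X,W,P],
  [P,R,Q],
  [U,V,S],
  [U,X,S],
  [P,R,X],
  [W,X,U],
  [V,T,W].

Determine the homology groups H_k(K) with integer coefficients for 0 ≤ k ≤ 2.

H_0 = Z,  H_1 = Z^2,  H_2 = Z.

We work with the vertex ordering P < Q < R < S < T < U < V < W < X. The simplices of K, each written with vertices in increasing order, are:

  0-simplices (9): P, Q, R, S, T, U, V, W, X
  1-simplices (27): PQ, PR, PS, PV, PW, PX, QR, QS, QT, QU, QW, RT, RU, RV, RX, ST, SU, SV, SX, TV, TW, TX, UV, UW, UX, VW, WX
  2-simplices (18): PQR, PQS, PRX, PSV, PVW, PWX, QRU, QST, QTW, QUW, RTV, RTX, RUV, STX, SUV, SUX, TVW, UWX

Hence C_0 ≅ Z^9, C_1 ≅ Z^27, C_2 ≅ Z^18.

The boundary map ∂_1: C_1 → C_0 maps an edge to its endpoints' difference, ∂[p,q] = q − p. For instance
  ∂TV = V − T.
The 9×27 boundary matrix has rank 8 and Smith normal form diag(1,1,1,1,1,1,1,1).

The boundary map ∂_2: C_2 → C_1 maps a triangle to the signed sum of its edges. For instance
  ∂PWX = WX − PX + PW,
  ∂TVW = VW − TW + TV.
The 27×18 boundary matrix has rank 17 and Smith normal form diag(1,1,1,1,1,1,1,1,1,1,1,1,1,1,1,1,1).

Reading off H_k = ker ∂_k / im ∂_{k+1}:

  H_0: rank C_0 − rank ∂_1 = 9 − 8 = 1, and the invariant factors of ∂_1 are all 1, so H_0 ≅ Z.
  H_1: rank ker ∂_1 − rank ∂_2 = (27 − 8) − 17 = 2, and the invariant factors of ∂_2 are all 1, so H_1 ≅ Z^2.
  H_2: rank ker ∂_2 − rank ∂_3 = (18 − 17) − 0 = 1, and there is no ∂_3, so H_2 ≅ Z.

As a check, the Euler characteristic is 9 − 27 + 18 = 0, which agrees with 1 − 2 + 1 = 0.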